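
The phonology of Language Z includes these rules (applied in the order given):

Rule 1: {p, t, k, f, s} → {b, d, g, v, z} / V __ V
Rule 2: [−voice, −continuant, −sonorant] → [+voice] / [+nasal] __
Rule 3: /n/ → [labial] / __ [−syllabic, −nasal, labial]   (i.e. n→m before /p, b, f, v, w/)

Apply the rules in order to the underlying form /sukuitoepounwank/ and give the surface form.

suguidoeboumwang

Rule 1 (intervocalic voicing): /k/ is a voiceless obstruent between vowels /u/ and /u/, so it voices to [g]. /t/ is a voiceless obstruent between vowels /i/ and /o/, so it voices to [d]. /p/ is a voiceless obstruent between vowels /e/ and /o/, so it voices to [b]. /sukuitoepounwank/ → suguidoebounwank.
Rule 2 (post-nasal voicing): /k/ is a voiceless stop immediately after the nasal /n/, so it voices to [g]. /suguidoebounwank/ → suguidoebounwang.
Rule 3 (nasal place assimilation): /n/ precedes the labial consonant /w/, so it assimilates in place to [m]. /suguidoebounwang/ → suguidoeboumwang.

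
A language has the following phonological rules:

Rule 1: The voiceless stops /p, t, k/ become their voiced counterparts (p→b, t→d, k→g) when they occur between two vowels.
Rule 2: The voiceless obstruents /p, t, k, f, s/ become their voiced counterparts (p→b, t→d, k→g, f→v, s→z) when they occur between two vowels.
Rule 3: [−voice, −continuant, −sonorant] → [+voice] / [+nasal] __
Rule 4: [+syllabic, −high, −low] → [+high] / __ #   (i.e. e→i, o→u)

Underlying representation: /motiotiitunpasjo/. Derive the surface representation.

Rule 1 (intervocalic voicing): /t/ is a voiceless stop between vowels /o/ and /i/, so it voices to [d]. /t/ is a voiceless stop between vowels /o/ and /i/, so it voices to [d]. /t/ is a voiceless stop between vowels /i/ and /u/, so it voices to [d]. /motiotiitunpasjo/ → modiodiidunpasjo.
Rule 2 (intervocalic voicing): no segment meets the environment; /modiodiidunpasjo/ is unchanged.
Rule 3 (post-nasal voicing): /p/ is a voiceless stop immediately after the nasal /n/, so it voices to [b]. /modiodiidunpasjo/ → modiodiidunbasjo.
Rule 4 (final vowel raising): /o/ is a mid vowel in word-final position, so it raises to [u]. /modiodiidunbasjo/ → modiodiidunbasju.

modiodiidunbasju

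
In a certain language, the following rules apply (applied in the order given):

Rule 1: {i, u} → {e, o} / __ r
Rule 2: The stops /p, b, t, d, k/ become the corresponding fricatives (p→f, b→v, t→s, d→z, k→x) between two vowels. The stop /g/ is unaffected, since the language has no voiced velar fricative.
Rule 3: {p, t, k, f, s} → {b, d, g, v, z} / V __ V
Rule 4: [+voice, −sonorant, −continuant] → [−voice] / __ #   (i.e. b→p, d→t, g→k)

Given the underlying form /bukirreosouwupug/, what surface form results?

Rule 1 (pre-rhotic lowering): /i/ is a high vowel immediately before /r/, so it lowers to [e]. /bukirreosouwupug/ → bukerreosouwupug.
Rule 2 (intervocalic spirantization): /k/ is a stop between vowels /u/ and /e/, so it spirantizes to the fricative [x]. /p/ is a stop between vowels /u/ and /u/, so it spirantizes to the fricative [f]. /bukerreosouwupug/ → buxerreosouwufug.
Rule 3 (intervocalic voicing): /s/ is a voiceless obstruent between vowels /o/ and /o/, so it voices to [z]. /f/ is a voiceless obstruent between vowels /u/ and /u/, so it voices to [v]. /buxerreosouwufug/ → buxerreozouwuvug.
Rule 4 (final devoicing): /g/ is a voiced stop in word-final position, so it devoices to [k]. /buxerreozouwuvug/ → buxerreozouwuvuk.

buxerreozouwuvuk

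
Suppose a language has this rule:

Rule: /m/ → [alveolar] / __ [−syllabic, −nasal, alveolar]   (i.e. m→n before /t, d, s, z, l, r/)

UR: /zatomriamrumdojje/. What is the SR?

zatonrianrundojje

/m/ precedes the alveolar consonant /r/, so it assimilates in place to [n].
/m/ precedes the alveolar consonant /r/, so it assimilates in place to [n].
/m/ precedes the alveolar consonant /d/, so it assimilates in place to [n].
Surface form: [zatonrianrundojje].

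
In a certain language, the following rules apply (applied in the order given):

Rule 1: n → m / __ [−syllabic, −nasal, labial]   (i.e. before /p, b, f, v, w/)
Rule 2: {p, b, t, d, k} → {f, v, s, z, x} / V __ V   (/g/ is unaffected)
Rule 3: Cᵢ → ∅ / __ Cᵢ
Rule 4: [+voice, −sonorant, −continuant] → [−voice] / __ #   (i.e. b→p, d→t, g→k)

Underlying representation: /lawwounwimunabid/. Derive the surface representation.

lawoumwimunavit

Rule 1 (nasal place assimilation): /n/ precedes the labial consonant /w/, so it assimilates in place to [m]. /lawwounwimunabid/ → lawwoumwimunabid.
Rule 2 (intervocalic spirantization): /b/ is a stop between vowels /a/ and /i/, so it spirantizes to the fricative [v]. /lawwoumwimunabid/ → lawwoumwimunavid.
Rule 3 (degemination): /ww/ is a geminate; the first /w/ deletes. /lawwoumwimunavid/ → lawoumwimunavid.
Rule 4 (final devoicing): /d/ is a voiced stop in word-final position, so it devoices to [t]. /lawoumwimunavid/ → lawoumwimunavit.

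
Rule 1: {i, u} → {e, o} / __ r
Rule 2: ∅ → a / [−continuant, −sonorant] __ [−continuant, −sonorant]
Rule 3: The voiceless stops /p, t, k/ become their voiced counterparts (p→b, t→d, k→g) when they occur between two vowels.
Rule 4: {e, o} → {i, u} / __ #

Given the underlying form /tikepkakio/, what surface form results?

Rule 1 (pre-rhotic lowering): no segment meets the environment; /tikepkakio/ is unchanged.
Rule 2 (stop-cluster a-epenthesis): /p/ and /k/ form a stop–stop cluster, so [a] is inserted between them. /tikepkakio/ → tikepakakio.
Rule 3 (intervocalic voicing): /k/ is a voiceless stop between vowels /i/ and /e/, so it voices to [g]. /p/ is a voiceless stop between vowels /e/ and /a/, so it voices to [b]. /k/ is a voiceless stop between vowels /a/ and /a/, so it voices to [g]. /k/ is a voiceless stop between vowels /a/ and /i/, so it voices to [g]. /tikepakakio/ → tigebagagio.
Rule 4 (final vowel raising): /o/ is a mid vowel in word-final position, so it raises to [u]. /tigebagagio/ → tigebagagiu.

tigebagagiu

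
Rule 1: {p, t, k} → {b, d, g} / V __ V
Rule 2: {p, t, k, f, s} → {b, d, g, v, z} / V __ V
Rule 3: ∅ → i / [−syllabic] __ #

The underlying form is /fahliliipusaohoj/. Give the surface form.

fahliliibuzaohoji

Rule 1 (intervocalic voicing): /p/ is a voiceless stop between vowels /i/ and /u/, so it voices to [b]. /fahliliipusaohoj/ → fahliliibusaohoj.
Rule 2 (intervocalic voicing): /s/ is a voiceless obstruent between vowels /u/ and /a/, so it voices to [z]. /fahliliibusaohoj/ → fahliliibuzaohoj.
Rule 3 (final i-epenthesis): the form ends in the consonant /j/, so [i] is inserted word-finally. /fahliliibuzaohoj/ → fahliliibuzaohoji.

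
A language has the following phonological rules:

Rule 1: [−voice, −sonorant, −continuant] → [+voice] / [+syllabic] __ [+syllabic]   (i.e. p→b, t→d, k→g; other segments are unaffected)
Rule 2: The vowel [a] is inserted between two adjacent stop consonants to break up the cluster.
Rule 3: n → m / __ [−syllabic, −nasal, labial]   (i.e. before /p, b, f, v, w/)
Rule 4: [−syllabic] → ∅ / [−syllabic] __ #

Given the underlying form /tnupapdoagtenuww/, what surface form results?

Rule 1 (intervocalic voicing): /p/ is a voiceless stop between vowels /u/ and /a/, so it voices to [b]. /tnupapdoagtenuww/ → tnubapdoagtenuww.
Rule 2 (stop-cluster a-epenthesis): /p/ and /d/ form a stop–stop cluster, so [a] is inserted between them. /g/ and /t/ form a stop–stop cluster, so [a] is inserted between them. /tnubapdoagtenuww/ → tnubapadoagatenuww.
Rule 3 (nasal place assimilation): no segment meets the environment; /tnubapadoagatenuww/ is unchanged.
Rule 4 (final cluster simplification): /w/ is the second consonant of a word-final cluster /ww/, so it deletes. /tnubapadoagatenuww/ → tnubapadoagatenuw.

tnubapadoagatenuw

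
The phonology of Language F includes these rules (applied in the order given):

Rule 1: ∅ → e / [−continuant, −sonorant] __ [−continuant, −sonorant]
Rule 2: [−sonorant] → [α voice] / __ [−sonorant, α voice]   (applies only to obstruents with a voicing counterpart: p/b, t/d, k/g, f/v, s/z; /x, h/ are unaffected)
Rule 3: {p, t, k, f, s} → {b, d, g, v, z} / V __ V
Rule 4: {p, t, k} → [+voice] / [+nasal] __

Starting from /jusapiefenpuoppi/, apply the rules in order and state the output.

Rule 1 (stop-cluster e-epenthesis): /p/ and /p/ form a stop–stop cluster, so [e] is inserted between them. /jusapiefenpuoppi/ → jusapiefenpuopepi.
Rule 2 (regressive voicing assimilation): no segment meets the environment; /jusapiefenpuopepi/ is unchanged.
Rule 3 (intervocalic voicing): /s/ is a voiceless obstruent between vowels /u/ and /a/, so it voices to [z]. /p/ is a voiceless obstruent between vowels /a/ and /i/, so it voices to [b]. /f/ is a voiceless obstruent between vowels /e/ and /e/, so it voices to [v]. /p/ is a voiceless obstruent between vowels /o/ and /e/, so it voices to [b]. /p/ is a voiceless obstruent between vowels /e/ and /i/, so it voices to [b]. /jusapiefenpuopepi/ → juzabievenpuobebi.
Rule 4 (post-nasal voicing): /p/ is a voiceless stop immediately after the nasal /n/, so it voices to [b]. /juzabievenpuobebi/ → juzabievenbuobebi.

juzabievenbuobebi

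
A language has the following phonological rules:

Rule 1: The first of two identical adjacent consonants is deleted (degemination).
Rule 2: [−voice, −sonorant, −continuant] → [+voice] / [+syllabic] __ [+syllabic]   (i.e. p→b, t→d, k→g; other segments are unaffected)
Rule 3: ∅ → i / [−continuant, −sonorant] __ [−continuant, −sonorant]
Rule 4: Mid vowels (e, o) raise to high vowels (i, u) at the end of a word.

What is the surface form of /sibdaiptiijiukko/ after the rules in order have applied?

sibidaipitiijiugu

Rule 1 (degemination): /kk/ is a geminate; the first /k/ deletes. /sibdaiptiijiukko/ → sibdaiptiijiuko.
Rule 2 (intervocalic voicing): /k/ is a voiceless stop between vowels /u/ and /o/, so it voices to [g]. /sibdaiptiijiuko/ → sibdaiptiijiugo.
Rule 3 (stop-cluster i-epenthesis): /b/ and /d/ form a stop–stop cluster, so [i] is inserted between them. /p/ and /t/ form a stop–stop cluster, so [i] is inserted between them. /sibdaiptiijiugo/ → sibidaipitiijiugo.
Rule 4 (final vowel raising): /o/ is a mid vowel in word-final position, so it raises to [u]. /sibidaipitiijiugo/ → sibidaipitiijiugu.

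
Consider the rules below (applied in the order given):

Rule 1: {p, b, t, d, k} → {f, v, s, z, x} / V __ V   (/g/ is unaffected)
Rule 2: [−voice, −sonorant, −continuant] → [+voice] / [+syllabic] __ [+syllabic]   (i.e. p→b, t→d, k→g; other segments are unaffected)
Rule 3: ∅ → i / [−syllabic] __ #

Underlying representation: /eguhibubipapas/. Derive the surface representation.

Rule 1 (intervocalic spirantization): /b/ is a stop between vowels /i/ and /u/, so it spirantizes to the fricative [v]. /b/ is a stop between vowels /u/ and /i/, so it spirantizes to the fricative [v]. /p/ is a stop between vowels /i/ and /a/, so it spirantizes to the fricative [f]. /p/ is a stop between vowels /a/ and /a/, so it spirantizes to the fricative [f]. /eguhibubipapas/ → eguhivuvifafas.
Rule 2 (intervocalic voicing): no segment meets the environment; /eguhivuvifafas/ is unchanged.
Rule 3 (final i-epenthesis): the form ends in the consonant /s/, so [i] is inserted word-finally. /eguhivuvifafas/ → eguhivuvifafasi.

eguhivuvifafasi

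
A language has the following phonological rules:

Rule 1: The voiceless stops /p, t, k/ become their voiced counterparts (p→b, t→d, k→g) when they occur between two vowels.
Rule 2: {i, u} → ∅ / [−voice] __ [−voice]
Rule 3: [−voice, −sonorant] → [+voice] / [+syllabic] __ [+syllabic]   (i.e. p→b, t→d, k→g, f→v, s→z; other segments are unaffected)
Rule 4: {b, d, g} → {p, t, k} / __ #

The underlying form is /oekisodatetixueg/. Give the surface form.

Rule 1 (intervocalic voicing): /k/ is a voiceless stop between vowels /e/ and /i/, so it voices to [g]. /t/ is a voiceless stop between vowels /a/ and /e/, so it voices to [d]. /t/ is a voiceless stop between vowels /e/ and /i/, so it voices to [d]. /oekisodatetixueg/ → oegisodadedixueg.
Rule 2 (high vowel syncope): no segment meets the environment; /oegisodadedixueg/ is unchanged.
Rule 3 (intervocalic voicing): /s/ is a voiceless obstruent between vowels /i/ and /o/, so it voices to [z]. /oegisodadedixueg/ → oegizodadedixueg.
Rule 4 (final devoicing): /g/ is a voiced stop in word-final position, so it devoices to [k]. /oegizodadedixueg/ → oegizodadedixuek.

oegizodadedixuek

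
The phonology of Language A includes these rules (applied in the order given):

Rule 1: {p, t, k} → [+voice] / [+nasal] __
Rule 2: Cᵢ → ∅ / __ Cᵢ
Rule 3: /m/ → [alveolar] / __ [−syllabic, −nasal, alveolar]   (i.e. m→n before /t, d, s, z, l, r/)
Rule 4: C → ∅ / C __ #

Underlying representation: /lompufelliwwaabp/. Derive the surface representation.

lombufeliwaab

Rule 1 (post-nasal voicing): /p/ is a voiceless stop immediately after the nasal /m/, so it voices to [b]. /lompufelliwwaabp/ → lombufelliwwaabp.
Rule 2 (degemination): /ll/ is a geminate; the first /l/ deletes. /ww/ is a geminate; the first /w/ deletes. /lombufelliwwaabp/ → lombufeliwaabp.
Rule 3 (nasal place assimilation): no segment meets the environment; /lombufeliwaabp/ is unchanged.
Rule 4 (final cluster simplification): /p/ is the second consonant of a word-final cluster /bp/, so it deletes. /lombufeliwaabp/ → lombufeliwaab.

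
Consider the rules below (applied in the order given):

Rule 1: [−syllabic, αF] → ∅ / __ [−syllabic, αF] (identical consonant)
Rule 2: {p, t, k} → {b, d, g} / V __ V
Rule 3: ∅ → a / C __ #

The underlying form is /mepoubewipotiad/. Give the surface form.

Rule 1 (degemination): no segment meets the environment; /mepoubewipotiad/ is unchanged.
Rule 2 (intervocalic voicing): /p/ is a voiceless stop between vowels /e/ and /o/, so it voices to [b]. /p/ is a voiceless stop between vowels /i/ and /o/, so it voices to [b]. /t/ is a voiceless stop between vowels /o/ and /i/, so it voices to [d]. /mepoubewipotiad/ → meboubewibodiad.
Rule 3 (final a-epenthesis): the form ends in the consonant /d/, so [a] is inserted word-finally. /meboubewibodiad/ → meboubewibodiada.

meboubewibodiada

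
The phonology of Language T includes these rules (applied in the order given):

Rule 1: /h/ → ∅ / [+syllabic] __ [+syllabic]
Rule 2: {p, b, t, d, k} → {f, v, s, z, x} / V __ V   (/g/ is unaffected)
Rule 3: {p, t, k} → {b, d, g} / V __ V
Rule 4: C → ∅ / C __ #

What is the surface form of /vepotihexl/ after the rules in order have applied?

Rule 1 (intervocalic h-deletion): /h/ occurs between vowels /i/ and /e/, so it deletes. /vepotihexl/ → vepotiexl.
Rule 2 (intervocalic spirantization): /p/ is a stop between vowels /e/ and /o/, so it spirantizes to the fricative [f]. /t/ is a stop between vowels /o/ and /i/, so it spirantizes to the fricative [s]. /vepotiexl/ → vefosiexl.
Rule 3 (intervocalic voicing): no segment meets the environment; /vefosiexl/ is unchanged.
Rule 4 (final cluster simplification): /l/ is the second consonant of a word-final cluster /xl/, so it deletes. /vefosiexl/ → vefosiex.

vefosiex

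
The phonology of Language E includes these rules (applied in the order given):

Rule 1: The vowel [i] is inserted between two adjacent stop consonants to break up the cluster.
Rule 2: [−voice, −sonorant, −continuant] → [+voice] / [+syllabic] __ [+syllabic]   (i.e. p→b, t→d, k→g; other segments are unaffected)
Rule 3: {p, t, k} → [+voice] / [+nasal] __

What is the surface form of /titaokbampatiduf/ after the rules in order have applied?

tidaogibambadiduf

Rule 1 (stop-cluster i-epenthesis): /k/ and /b/ form a stop–stop cluster, so [i] is inserted between them. /titaokbampatiduf/ → titaokibampatiduf.
Rule 2 (intervocalic voicing): /t/ is a voiceless stop between vowels /i/ and /a/, so it voices to [d]. /k/ is a voiceless stop between vowels /o/ and /i/, so it voices to [g]. /t/ is a voiceless stop between vowels /a/ and /i/, so it voices to [d]. /titaokibampatiduf/ → tidaogibampadiduf.
Rule 3 (post-nasal voicing): /p/ is a voiceless stop immediately after the nasal /m/, so it voices to [b]. /tidaogibampadiduf/ → tidaogibambadiduf.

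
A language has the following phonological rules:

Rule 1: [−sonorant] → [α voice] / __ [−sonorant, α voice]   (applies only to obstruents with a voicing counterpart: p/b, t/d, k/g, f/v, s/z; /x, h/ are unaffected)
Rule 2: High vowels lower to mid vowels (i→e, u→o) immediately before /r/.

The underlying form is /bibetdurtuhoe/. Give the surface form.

bibeddortuhoe

Rule 1 (regressive voicing assimilation): /t/ precedes the voiced obstruent /d/, so it voices to [d] by assimilation. /bibetdurtuhoe/ → bibeddurtuhoe.
Rule 2 (pre-rhotic lowering): /u/ is a high vowel immediately before /r/, so it lowers to [o]. /bibeddurtuhoe/ → bibeddortuhoe.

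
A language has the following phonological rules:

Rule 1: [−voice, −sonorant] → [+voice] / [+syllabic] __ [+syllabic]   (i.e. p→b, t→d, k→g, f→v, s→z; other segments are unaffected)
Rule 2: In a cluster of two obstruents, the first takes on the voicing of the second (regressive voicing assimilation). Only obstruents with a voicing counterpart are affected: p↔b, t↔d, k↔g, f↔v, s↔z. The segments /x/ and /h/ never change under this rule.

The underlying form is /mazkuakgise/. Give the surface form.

Rule 1 (intervocalic voicing): /s/ is a voiceless obstruent between vowels /i/ and /e/, so it voices to [z]. /mazkuakgise/ → mazkuakgize.
Rule 2 (regressive voicing assimilation): /z/ precedes the voiceless obstruent /k/, so it devoices to [s] by assimilation. /k/ precedes the voiced obstruent /g/, so it voices to [g] by assimilation. /mazkuakgize/ → maskuaggize.

maskuaggize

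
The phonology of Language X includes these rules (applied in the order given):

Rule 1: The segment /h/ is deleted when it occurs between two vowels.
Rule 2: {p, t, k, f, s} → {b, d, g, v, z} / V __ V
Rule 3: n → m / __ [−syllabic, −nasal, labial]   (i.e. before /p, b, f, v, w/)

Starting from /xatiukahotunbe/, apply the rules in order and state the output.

xadiugaodumbe

Rule 1 (intervocalic h-deletion): /h/ occurs between vowels /a/ and /o/, so it deletes. /xatiukahotunbe/ → xatiukaotunbe.
Rule 2 (intervocalic voicing): /t/ is a voiceless obstruent between vowels /a/ and /i/, so it voices to [d]. /k/ is a voiceless obstruent between vowels /u/ and /a/, so it voices to [g]. /t/ is a voiceless obstruent between vowels /o/ and /u/, so it voices to [d]. /xatiukaotunbe/ → xadiugaodunbe.
Rule 3 (nasal place assimilation): /n/ precedes the labial consonant /b/, so it assimilates in place to [m]. /xadiugaodunbe/ → xadiugaodumbe.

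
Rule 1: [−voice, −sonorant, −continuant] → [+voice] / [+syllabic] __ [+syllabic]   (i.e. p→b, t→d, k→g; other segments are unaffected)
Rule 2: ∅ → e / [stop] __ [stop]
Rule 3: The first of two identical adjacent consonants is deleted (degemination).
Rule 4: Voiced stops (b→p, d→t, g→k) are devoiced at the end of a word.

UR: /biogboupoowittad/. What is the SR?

Rule 1 (intervocalic voicing): /p/ is a voiceless stop between vowels /u/ and /o/, so it voices to [b]. /biogboupoowittad/ → biogbouboowittad.
Rule 2 (stop-cluster e-epenthesis): /g/ and /b/ form a stop–stop cluster, so [e] is inserted between them. /t/ and /t/ form a stop–stop cluster, so [e] is inserted between them. /biogbouboowittad/ → biogebouboowitetad.
Rule 3 (degemination): no segment meets the environment; /biogebouboowitetad/ is unchanged.
Rule 4 (final devoicing): /d/ is a voiced stop in word-final position, so it devoices to [t]. /biogebouboowitetad/ → biogebouboowitetat.

biogebouboowitetat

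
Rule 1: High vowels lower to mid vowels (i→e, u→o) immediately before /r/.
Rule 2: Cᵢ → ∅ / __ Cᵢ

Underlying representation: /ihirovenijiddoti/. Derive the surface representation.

Rule 1 (pre-rhotic lowering): /i/ is a high vowel immediately before /r/, so it lowers to [e]. /ihirovenijiddoti/ → iherovenijiddoti.
Rule 2 (degemination): /dd/ is a geminate; the first /d/ deletes. /iherovenijiddoti/ → iherovenijidoti.

iherovenijidoti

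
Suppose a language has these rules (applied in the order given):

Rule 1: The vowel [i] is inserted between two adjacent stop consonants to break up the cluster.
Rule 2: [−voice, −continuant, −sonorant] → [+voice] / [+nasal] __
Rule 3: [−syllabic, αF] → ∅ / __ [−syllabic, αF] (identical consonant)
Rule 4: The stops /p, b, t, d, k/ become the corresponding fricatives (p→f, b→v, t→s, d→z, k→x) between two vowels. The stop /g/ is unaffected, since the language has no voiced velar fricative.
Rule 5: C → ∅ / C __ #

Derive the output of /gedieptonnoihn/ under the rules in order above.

Rule 1 (stop-cluster i-epenthesis): /p/ and /t/ form a stop–stop cluster, so [i] is inserted between them. /gedieptonnoihn/ → gediepitonnoihn.
Rule 2 (post-nasal voicing): no segment meets the environment; /gediepitonnoihn/ is unchanged.
Rule 3 (degemination): /nn/ is a geminate; the first /n/ deletes. /gediepitonnoihn/ → gediepitonoihn.
Rule 4 (intervocalic spirantization): /d/ is a stop between vowels /e/ and /i/, so it spirantizes to the fricative [z]. /p/ is a stop between vowels /e/ and /i/, so it spirantizes to the fricative [f]. /t/ is a stop between vowels /i/ and /o/, so it spirantizes to the fricative [s]. /gediepitonoihn/ → geziefisonoihn.
Rule 5 (final cluster simplification): /n/ is the second consonant of a word-final cluster /hn/, so it deletes. /geziefisonoihn/ → geziefisonoih.

geziefisonoih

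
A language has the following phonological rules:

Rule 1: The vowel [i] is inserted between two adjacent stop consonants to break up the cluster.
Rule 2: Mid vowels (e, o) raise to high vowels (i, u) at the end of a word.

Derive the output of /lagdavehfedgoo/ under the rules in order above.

lagidavehfedigou

Rule 1 (stop-cluster i-epenthesis): /g/ and /d/ form a stop–stop cluster, so [i] is inserted between them. /d/ and /g/ form a stop–stop cluster, so [i] is inserted between them. /lagdavehfedgoo/ → lagidavehfedigoo.
Rule 2 (final vowel raising): /o/ is a mid vowel in word-final position, so it raises to [u]. /lagidavehfedigoo/ → lagidavehfedigou.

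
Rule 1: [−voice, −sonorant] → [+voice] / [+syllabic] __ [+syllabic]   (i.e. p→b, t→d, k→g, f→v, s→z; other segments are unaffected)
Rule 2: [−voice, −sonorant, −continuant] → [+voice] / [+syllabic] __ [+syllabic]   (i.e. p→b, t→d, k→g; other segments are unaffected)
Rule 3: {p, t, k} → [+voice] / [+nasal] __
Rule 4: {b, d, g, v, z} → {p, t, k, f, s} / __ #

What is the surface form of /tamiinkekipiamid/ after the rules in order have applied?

Rule 1 (intervocalic voicing): /k/ is a voiceless obstruent between vowels /e/ and /i/, so it voices to [g]. /p/ is a voiceless obstruent between vowels /i/ and /i/, so it voices to [b]. /tamiinkekipiamid/ → tamiinkegibiamid.
Rule 2 (intervocalic voicing): no segment meets the environment; /tamiinkegibiamid/ is unchanged.
Rule 3 (post-nasal voicing): /k/ is a voiceless stop immediately after the nasal /n/, so it voices to [g]. /tamiinkegibiamid/ → tamiingegibiamid.
Rule 4 (final devoicing): /d/ is a voiced obstruent in word-final position, so it devoices to [t]. /tamiingegibiamid/ → tamiingegibiamit.

tamiingegibiamit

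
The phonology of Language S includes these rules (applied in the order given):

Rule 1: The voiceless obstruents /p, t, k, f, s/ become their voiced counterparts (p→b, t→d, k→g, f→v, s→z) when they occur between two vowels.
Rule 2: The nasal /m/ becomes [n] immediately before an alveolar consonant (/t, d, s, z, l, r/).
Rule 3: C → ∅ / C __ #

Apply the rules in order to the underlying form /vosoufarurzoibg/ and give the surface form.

Rule 1 (intervocalic voicing): /s/ is a voiceless obstruent between vowels /o/ and /o/, so it voices to [z]. /f/ is a voiceless obstruent between vowels /u/ and /a/, so it voices to [v]. /vosoufarurzoibg/ → vozouvarurzoibg.
Rule 2 (nasal place assimilation): no segment meets the environment; /vozouvarurzoibg/ is unchanged.
Rule 3 (final cluster simplification): /g/ is the second consonant of a word-final cluster /bg/, so it deletes. /vozouvarurzoibg/ → vozouvarurzoib.

vozouvarurzoib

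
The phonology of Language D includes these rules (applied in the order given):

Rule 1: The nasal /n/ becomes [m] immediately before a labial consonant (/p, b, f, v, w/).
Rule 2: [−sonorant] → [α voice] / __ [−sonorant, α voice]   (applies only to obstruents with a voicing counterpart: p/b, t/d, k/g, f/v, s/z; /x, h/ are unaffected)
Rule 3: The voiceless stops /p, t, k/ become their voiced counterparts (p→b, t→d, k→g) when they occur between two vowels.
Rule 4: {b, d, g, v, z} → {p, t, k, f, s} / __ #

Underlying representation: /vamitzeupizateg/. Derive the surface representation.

vamidzeubizadek

Rule 1 (nasal place assimilation): no segment meets the environment; /vamitzeupizateg/ is unchanged.
Rule 2 (regressive voicing assimilation): /t/ precedes the voiced obstruent /z/, so it voices to [d] by assimilation. /vamitzeupizateg/ → vamidzeupizateg.
Rule 3 (intervocalic voicing): /p/ is a voiceless stop between vowels /u/ and /i/, so it voices to [b]. /t/ is a voiceless stop between vowels /a/ and /e/, so it voices to [d]. /vamidzeupizateg/ → vamidzeubizadeg.
Rule 4 (final devoicing): /g/ is a voiced obstruent in word-final position, so it devoices to [k]. /vamidzeubizadeg/ → vamidzeubizadek.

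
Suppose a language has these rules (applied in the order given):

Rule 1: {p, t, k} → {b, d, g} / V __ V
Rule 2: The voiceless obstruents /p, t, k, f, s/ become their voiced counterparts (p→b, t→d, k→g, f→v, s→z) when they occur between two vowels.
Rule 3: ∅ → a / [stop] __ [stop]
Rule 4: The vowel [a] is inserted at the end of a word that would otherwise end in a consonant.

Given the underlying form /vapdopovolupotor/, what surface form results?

vapadobovolubodora

Rule 1 (intervocalic voicing): /p/ is a voiceless stop between vowels /o/ and /o/, so it voices to [b]. /p/ is a voiceless stop between vowels /u/ and /o/, so it voices to [b]. /t/ is a voiceless stop between vowels /o/ and /o/, so it voices to [d]. /vapdopovolupotor/ → vapdobovolubodor.
Rule 2 (intervocalic voicing): no segment meets the environment; /vapdobovolubodor/ is unchanged.
Rule 3 (stop-cluster a-epenthesis): /p/ and /d/ form a stop–stop cluster, so [a] is inserted between them. /vapdobovolubodor/ → vapadobovolubodor.
Rule 4 (final a-epenthesis): the form ends in the consonant /r/, so [a] is inserted word-finally. /vapadobovolubodor/ → vapadobovolubodora.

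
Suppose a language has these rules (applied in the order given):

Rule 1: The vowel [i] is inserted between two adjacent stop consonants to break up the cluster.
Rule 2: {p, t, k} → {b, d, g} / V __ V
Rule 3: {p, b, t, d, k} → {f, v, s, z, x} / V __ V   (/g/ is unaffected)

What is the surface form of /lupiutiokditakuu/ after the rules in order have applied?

luviuziogizizaguu

Rule 1 (stop-cluster i-epenthesis): /k/ and /d/ form a stop–stop cluster, so [i] is inserted between them. /lupiutiokditakuu/ → lupiutiokiditakuu.
Rule 2 (intervocalic voicing): /p/ is a voiceless stop between vowels /u/ and /i/, so it voices to [b]. /t/ is a voiceless stop between vowels /u/ and /i/, so it voices to [d]. /k/ is a voiceless stop between vowels /o/ and /i/, so it voices to [g]. /t/ is a voiceless stop between vowels /i/ and /a/, so it voices to [d]. /k/ is a voiceless stop between vowels /a/ and /u/, so it voices to [g]. /lupiutiokiditakuu/ → lubiudiogididaguu.
Rule 3 (intervocalic spirantization): /b/ is a stop between vowels /u/ and /i/, so it spirantizes to the fricative [v]. /d/ is a stop between vowels /u/ and /i/, so it spirantizes to the fricative [z]. /d/ is a stop between vowels /i/ and /i/, so it spirantizes to the fricative [z]. /d/ is a stop between vowels /i/ and /a/, so it spirantizes to the fricative [z]. /lubiudiogididaguu/ → luviuziogizizaguu.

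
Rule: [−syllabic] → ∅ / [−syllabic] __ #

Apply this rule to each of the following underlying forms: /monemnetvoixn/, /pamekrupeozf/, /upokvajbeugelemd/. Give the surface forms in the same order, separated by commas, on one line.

monemnetvoix, pamekrupeoz, upokvajbeugelem

/monemnetvoixn/: /n/ is the second consonant of a word-final cluster /xn/, so it deletes. → [monemnetvoix].
/pamekrupeozf/: /f/ is the second consonant of a word-final cluster /zf/, so it deletes. → [pamekrupeoz].
/upokvajbeugelemd/: /d/ is the second consonant of a word-final cluster /md/, so it deletes. → [upokvajbeugelem].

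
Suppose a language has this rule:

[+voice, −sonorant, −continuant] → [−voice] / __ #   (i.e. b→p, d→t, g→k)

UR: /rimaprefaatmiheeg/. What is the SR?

/g/ is a voiced stop in word-final position, so it devoices to [k].
Surface form: [rimaprefaatmiheek].

rimaprefaatmiheek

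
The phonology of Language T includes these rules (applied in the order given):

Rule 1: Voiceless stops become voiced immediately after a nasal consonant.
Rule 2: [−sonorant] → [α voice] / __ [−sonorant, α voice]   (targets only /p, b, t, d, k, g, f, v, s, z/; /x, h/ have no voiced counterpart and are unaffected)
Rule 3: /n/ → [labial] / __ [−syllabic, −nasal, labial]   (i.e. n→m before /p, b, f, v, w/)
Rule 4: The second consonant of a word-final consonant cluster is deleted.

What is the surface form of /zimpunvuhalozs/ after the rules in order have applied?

Rule 1 (post-nasal voicing): /p/ is a voiceless stop immediately after the nasal /m/, so it voices to [b]. /zimpunvuhalozs/ → zimbunvuhalozs.
Rule 2 (regressive voicing assimilation): /z/ precedes the voiceless obstruent /s/, so it devoices to [s] by assimilation. /zimbunvuhalozs/ → zimbunvuhaloss.
Rule 3 (nasal place assimilation): /n/ precedes the labial consonant /v/, so it assimilates in place to [m]. /zimbunvuhaloss/ → zimbumvuhaloss.
Rule 4 (final cluster simplification): /s/ is the second consonant of a word-final cluster /ss/, so it deletes. /zimbumvuhaloss/ → zimbumvuhalos.

zimbumvuhalos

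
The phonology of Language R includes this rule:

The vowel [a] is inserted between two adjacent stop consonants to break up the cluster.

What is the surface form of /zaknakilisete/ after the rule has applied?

zaknakilisete

No segment of /zaknakilisete/ meets the structural description of the rule, so the form surfaces unchanged.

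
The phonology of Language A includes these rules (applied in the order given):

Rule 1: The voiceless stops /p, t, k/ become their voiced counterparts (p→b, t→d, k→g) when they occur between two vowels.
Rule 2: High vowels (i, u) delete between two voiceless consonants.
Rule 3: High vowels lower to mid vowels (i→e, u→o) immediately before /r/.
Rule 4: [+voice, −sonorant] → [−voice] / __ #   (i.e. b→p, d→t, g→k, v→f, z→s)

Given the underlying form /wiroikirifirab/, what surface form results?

Rule 1 (intervocalic voicing): /k/ is a voiceless stop between vowels /i/ and /i/, so it voices to [g]. /wiroikirifirab/ → wiroigirifirab.
Rule 2 (high vowel syncope): no segment meets the environment; /wiroigirifirab/ is unchanged.
Rule 3 (pre-rhotic lowering): /i/ is a high vowel immediately before /r/, so it lowers to [e]. /i/ is a high vowel immediately before /r/, so it lowers to [e]. /i/ is a high vowel immediately before /r/, so it lowers to [e]. /wiroigirifirab/ → weroigeriferab.
Rule 4 (final devoicing): /b/ is a voiced obstruent in word-final position, so it devoices to [p]. /weroigeriferab/ → weroigeriferap.

weroigeriferap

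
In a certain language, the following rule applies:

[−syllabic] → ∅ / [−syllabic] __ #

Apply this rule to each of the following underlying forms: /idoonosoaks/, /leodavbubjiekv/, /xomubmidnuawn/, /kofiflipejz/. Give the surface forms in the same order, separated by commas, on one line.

/idoonosoaks/: /s/ is the second consonant of a word-final cluster /ks/, so it deletes. → [idoonosoak].
/leodavbubjiekv/: /v/ is the second consonant of a word-final cluster /kv/, so it deletes. → [leodavbubjiek].
/xomubmidnuawn/: /n/ is the second consonant of a word-final cluster /wn/, so it deletes. → [xomubmidnuaw].
/kofiflipejz/: /z/ is the second consonant of a word-final cluster /jz/, so it deletes. → [kofiflipej].

idoonosoak, leodavbubjiek, xomubmidnuaw, kofiflipej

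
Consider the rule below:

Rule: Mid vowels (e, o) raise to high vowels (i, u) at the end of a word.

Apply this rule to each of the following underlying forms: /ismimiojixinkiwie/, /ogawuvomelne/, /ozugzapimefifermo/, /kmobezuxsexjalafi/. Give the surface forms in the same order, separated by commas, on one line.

ismimiojixinkiwii, ogawuvomelni, ozugzapimefifermu, kmobezuxsexjalafi

/ismimiojixinkiwie/: /e/ is a mid vowel in word-final position, so it raises to [i]. → [ismimiojixinkiwii].
/ogawuvomelne/: /e/ is a mid vowel in word-final position, so it raises to [i]. → [ogawuvomelni].
/ozugzapimefifermo/: /o/ is a mid vowel in word-final position, so it raises to [u]. → [ozugzapimefifermu].
/kmobezuxsexjalafi/: the rule's environment is not met; surfaces unchanged as [kmobezuxsexjalafi].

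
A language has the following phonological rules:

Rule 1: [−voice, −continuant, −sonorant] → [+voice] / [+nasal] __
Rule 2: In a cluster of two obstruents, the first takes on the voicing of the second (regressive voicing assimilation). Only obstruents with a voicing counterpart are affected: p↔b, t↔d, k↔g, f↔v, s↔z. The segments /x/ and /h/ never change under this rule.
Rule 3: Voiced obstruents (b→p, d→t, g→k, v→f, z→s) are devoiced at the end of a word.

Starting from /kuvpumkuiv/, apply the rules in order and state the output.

Rule 1 (post-nasal voicing): /k/ is a voiceless stop immediately after the nasal /m/, so it voices to [g]. /kuvpumkuiv/ → kuvpumguiv.
Rule 2 (regressive voicing assimilation): /v/ precedes the voiceless obstruent /p/, so it devoices to [f] by assimilation. /kuvpumguiv/ → kufpumguiv.
Rule 3 (final devoicing): /v/ is a voiced obstruent in word-final position, so it devoices to [f]. /kufpumguiv/ → kufpumguif.

kufpumguif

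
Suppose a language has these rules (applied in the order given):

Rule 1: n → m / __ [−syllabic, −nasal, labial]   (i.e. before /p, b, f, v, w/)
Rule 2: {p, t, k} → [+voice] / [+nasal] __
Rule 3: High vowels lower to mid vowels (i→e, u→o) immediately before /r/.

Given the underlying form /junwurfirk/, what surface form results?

Rule 1 (nasal place assimilation): /n/ precedes the labial consonant /w/, so it assimilates in place to [m]. /junwurfirk/ → jumwurfirk.
Rule 2 (post-nasal voicing): no segment meets the environment; /jumwurfirk/ is unchanged.
Rule 3 (pre-rhotic lowering): /u/ is a high vowel immediately before /r/, so it lowers to [o]. /i/ is a high vowel immediately before /r/, so it lowers to [e]. /jumwurfirk/ → jumworferk.

jumworferk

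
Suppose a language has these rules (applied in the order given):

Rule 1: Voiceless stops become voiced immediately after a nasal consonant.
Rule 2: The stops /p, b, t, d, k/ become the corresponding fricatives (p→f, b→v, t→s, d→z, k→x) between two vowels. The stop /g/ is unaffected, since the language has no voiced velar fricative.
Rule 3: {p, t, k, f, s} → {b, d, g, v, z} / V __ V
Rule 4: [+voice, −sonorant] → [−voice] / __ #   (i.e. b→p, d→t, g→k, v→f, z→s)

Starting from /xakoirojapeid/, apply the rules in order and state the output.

xaxoirojaveit

Rule 1 (post-nasal voicing): no segment meets the environment; /xakoirojapeid/ is unchanged.
Rule 2 (intervocalic spirantization): /k/ is a stop between vowels /a/ and /o/, so it spirantizes to the fricative [x]. /p/ is a stop between vowels /a/ and /e/, so it spirantizes to the fricative [f]. /xakoirojapeid/ → xaxoirojafeid.
Rule 3 (intervocalic voicing): /f/ is a voiceless obstruent between vowels /a/ and /e/, so it voices to [v]. /xaxoirojafeid/ → xaxoirojaveid.
Rule 4 (final devoicing): /d/ is a voiced obstruent in word-final position, so it devoices to [t]. /xaxoirojaveid/ → xaxoirojaveit.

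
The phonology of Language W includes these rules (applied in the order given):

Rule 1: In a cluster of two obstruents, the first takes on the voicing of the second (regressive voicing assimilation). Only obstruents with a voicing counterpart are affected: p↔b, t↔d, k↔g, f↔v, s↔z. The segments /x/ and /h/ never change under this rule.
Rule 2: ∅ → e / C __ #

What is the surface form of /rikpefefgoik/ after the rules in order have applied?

Rule 1 (regressive voicing assimilation): /f/ precedes the voiced obstruent /g/, so it voices to [v] by assimilation. /rikpefefgoik/ → rikpefevgoik.
Rule 2 (final e-epenthesis): the form ends in the consonant /k/, so [e] is inserted word-finally. /rikpefevgoik/ → rikpefevgoike.

rikpefevgoike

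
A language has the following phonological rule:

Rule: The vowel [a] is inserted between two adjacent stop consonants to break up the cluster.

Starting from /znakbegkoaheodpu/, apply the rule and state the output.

/k/ and /b/ form a stop–stop cluster, so [a] is inserted between them.
/g/ and /k/ form a stop–stop cluster, so [a] is inserted between them.
/d/ and /p/ form a stop–stop cluster, so [a] is inserted between them.
Surface form: [znakabegakoaheodapu].

znakabegakoaheodapu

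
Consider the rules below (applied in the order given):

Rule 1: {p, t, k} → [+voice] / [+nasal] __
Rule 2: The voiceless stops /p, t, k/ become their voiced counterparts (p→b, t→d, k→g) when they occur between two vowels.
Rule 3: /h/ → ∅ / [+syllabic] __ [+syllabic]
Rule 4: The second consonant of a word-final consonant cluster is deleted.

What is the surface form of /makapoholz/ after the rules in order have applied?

magabool

Rule 1 (post-nasal voicing): no segment meets the environment; /makapoholz/ is unchanged.
Rule 2 (intervocalic voicing): /k/ is a voiceless stop between vowels /a/ and /a/, so it voices to [g]. /p/ is a voiceless stop between vowels /a/ and /o/, so it voices to [b]. /makapoholz/ → magaboholz.
Rule 3 (intervocalic h-deletion): /h/ occurs between vowels /o/ and /o/, so it deletes. /magaboholz/ → magaboolz.
Rule 4 (final cluster simplification): /z/ is the second consonant of a word-final cluster /lz/, so it deletes. /magaboolz/ → magabool.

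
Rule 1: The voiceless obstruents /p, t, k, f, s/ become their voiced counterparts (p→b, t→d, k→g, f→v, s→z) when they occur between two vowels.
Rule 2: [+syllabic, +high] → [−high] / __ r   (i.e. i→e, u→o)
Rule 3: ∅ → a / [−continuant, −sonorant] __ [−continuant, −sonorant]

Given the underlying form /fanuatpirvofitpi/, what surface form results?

Rule 1 (intervocalic voicing): /f/ is a voiceless obstruent between vowels /o/ and /i/, so it voices to [v]. /fanuatpirvofitpi/ → fanuatpirvovitpi.
Rule 2 (pre-rhotic lowering): /i/ is a high vowel immediately before /r/, so it lowers to [e]. /fanuatpirvovitpi/ → fanuatpervovitpi.
Rule 3 (stop-cluster a-epenthesis): /t/ and /p/ form a stop–stop cluster, so [a] is inserted between them. /t/ and /p/ form a stop–stop cluster, so [a] is inserted between them. /fanuatpervovitpi/ → fanuatapervovitapi.

fanuatapervovitapi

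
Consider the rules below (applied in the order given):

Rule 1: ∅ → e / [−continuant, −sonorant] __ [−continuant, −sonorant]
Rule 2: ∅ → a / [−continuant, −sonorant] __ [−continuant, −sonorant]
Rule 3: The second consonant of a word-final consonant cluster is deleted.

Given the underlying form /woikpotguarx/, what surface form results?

Rule 1 (stop-cluster e-epenthesis): /k/ and /p/ form a stop–stop cluster, so [e] is inserted between them. /t/ and /g/ form a stop–stop cluster, so [e] is inserted between them. /woikpotguarx/ → woikepoteguarx.
Rule 2 (stop-cluster a-epenthesis): no segment meets the environment; /woikepoteguarx/ is unchanged.
Rule 3 (final cluster simplification): /x/ is the second consonant of a word-final cluster /rx/, so it deletes. /woikepoteguarx/ → woikepoteguar.

woikepoteguar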